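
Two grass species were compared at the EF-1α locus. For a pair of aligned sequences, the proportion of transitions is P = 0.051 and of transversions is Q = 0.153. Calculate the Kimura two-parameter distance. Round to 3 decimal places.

0.239

Under the Kimura two-parameter model, d = −½ ln(1 − 2P − Q) − ¼ ln(1 − 2Q).
1 − 2P − Q = 0.745, giving −½ ln(0.745) = 0.147186.
1 − 2Q = 0.694, giving −¼ ln(0.694) = 0.091321.
d = 0.147186 + 0.091321 = 0.238507.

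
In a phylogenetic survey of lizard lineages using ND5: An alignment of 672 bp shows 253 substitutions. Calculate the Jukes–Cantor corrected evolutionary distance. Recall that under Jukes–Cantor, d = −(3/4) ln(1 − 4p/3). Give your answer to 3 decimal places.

p = 253/672 ≈ 0.376488.
d = −(3/4) ln(1 − 4p/3) = −0.75 ln(1 − 0.501984) = −0.75 ln(0.498016)
  = −0.75 × (-0.697123) = 0.522842 substitutions/site.

0.523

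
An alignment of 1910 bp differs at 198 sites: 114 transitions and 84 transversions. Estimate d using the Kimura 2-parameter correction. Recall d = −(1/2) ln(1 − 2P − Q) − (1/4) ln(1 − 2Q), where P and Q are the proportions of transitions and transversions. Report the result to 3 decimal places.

0.112

P = 114/1910 ≈ 0.059686 and Q = 84/1910 ≈ 0.043979.
Under the Kimura two-parameter model, d = −½ ln(1 − 2P − Q) − ¼ ln(1 − 2Q).
1 − 2P − Q = 0.836649, giving −½ ln(0.836649) = 0.089175.
1 − 2Q = 0.912042, giving −¼ ln(0.912042) = 0.023017.
d = 0.089175 + 0.023017 = 0.112192.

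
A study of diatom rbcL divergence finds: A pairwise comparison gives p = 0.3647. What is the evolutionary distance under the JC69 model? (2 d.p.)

d = −(3/4) ln(1 − 4p/3) = −0.75 ln(1 − 0.486267) = −0.75 ln(0.513733)
  = −0.75 × (-0.666052) = 0.499539 substitutions/site.

0.50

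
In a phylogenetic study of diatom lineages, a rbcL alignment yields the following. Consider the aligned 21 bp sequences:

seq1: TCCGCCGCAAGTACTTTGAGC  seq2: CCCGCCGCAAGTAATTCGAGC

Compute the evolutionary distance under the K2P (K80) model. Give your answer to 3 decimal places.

0.161

Of 21 sites, 2 differences are transitions and 1 are transversions, so P = 2/21 ≈ 0.095238 and Q = 1/21 ≈ 0.047619.
Under the Kimura two-parameter model, d = −½ ln(1 − 2P − Q) − ¼ ln(1 − 2Q).
1 − 2P − Q = 0.761905, giving −½ ln(0.761905) = 0.135967.
1 − 2Q = 0.904762, giving −¼ ln(0.904762) = 0.025021.
d = 0.135967 + 0.025021 = 0.160988.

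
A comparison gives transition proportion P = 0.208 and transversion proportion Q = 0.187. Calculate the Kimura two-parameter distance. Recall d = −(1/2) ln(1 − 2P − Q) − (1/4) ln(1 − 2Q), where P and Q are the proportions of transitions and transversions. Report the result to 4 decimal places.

0.5790

Under the Kimura two-parameter model, d = −½ ln(1 − 2P − Q) − ¼ ln(1 − 2Q).
1 − 2P − Q = 0.397, giving −½ ln(0.397) = 0.461909.
1 − 2Q = 0.626, giving −¼ ln(0.626) = 0.117101.
d = 0.461909 + 0.117101 = 0.579010.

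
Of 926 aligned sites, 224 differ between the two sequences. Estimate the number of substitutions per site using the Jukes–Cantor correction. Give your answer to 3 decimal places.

0.292

p = 224/926 ≈ 0.241901.
d = −(3/4) ln(1 − 4p/3) = −0.75 ln(1 − 0.322535) = −0.75 ln(0.677465)
  = −0.75 × (-0.389397) = 0.292048 substitutions/site.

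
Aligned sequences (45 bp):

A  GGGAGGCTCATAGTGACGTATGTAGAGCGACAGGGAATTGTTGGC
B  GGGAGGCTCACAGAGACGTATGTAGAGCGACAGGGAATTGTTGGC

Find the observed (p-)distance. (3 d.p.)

The sequences differ at 2 of 45 positions (sites 11, 14).
p = 2/45 = 0.044444… ≈ 0.044 (to 3 d.p.).

0.044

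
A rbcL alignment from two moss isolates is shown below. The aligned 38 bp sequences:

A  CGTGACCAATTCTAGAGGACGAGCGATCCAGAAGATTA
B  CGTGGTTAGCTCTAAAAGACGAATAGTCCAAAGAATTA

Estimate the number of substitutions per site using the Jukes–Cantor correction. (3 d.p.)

The sequences differ at 14 of 38 sites, so p = 14/38 ≈ 0.368421.
d = −(3/4) ln(1 − 4p/3) = −0.75 ln(1 − 0.491228) = −0.75 ln(0.508772)
  = −0.75 × (-0.675755) = 0.506816 substitutions/site.

0.507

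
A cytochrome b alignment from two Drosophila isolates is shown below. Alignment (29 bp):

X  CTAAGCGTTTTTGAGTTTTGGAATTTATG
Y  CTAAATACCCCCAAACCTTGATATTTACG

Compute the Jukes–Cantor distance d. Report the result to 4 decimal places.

The sequences differ at 15 of 29 sites, so p = 15/29 ≈ 0.517241.
d = −(3/4) ln(1 − 4p/3) = −0.75 ln(1 − 0.689655) = −0.75 ln(0.310345)
  = −0.75 × (-1.170071) = 0.877553 substitutions/site.

0.8776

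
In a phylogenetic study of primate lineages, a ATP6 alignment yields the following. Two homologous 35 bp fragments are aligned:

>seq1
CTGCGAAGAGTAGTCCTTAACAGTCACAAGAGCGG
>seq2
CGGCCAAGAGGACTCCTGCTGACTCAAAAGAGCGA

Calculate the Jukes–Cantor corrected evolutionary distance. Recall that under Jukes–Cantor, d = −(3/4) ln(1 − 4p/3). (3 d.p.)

The sequences differ at 11 of 35 sites, so p = 11/35 ≈ 0.314286.
d = −(3/4) ln(1 − 4p/3) = −0.75 ln(1 − 0.419048) = −0.75 ln(0.580952)
  = −0.75 × (-0.543087) = 0.407315 substitutions/site.

0.407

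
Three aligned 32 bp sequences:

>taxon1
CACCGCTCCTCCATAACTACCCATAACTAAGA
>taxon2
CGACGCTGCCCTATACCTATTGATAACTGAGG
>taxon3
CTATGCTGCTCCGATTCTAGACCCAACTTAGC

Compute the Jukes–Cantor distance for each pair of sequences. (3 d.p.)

d(taxon1,taxon2) = 0.460, d(taxon1,taxon3) = 0.657, d(taxon2,taxon3) = 0.736

taxon1–taxon2: 11/32 sites differ → p = 0.34375, d = −0.75 ln(1 − 0.458333) = 0.459828 ≈ 0.460.
taxon1–taxon3: 14/32 sites differ → p = 0.4375, d = −0.75 ln(1 − 0.583333) = 0.656601 ≈ 0.657.
taxon2–taxon3: 15/32 sites differ → p = 0.46875, d = −0.75 ln(1 − 0.625) = 0.735622 ≈ 0.736.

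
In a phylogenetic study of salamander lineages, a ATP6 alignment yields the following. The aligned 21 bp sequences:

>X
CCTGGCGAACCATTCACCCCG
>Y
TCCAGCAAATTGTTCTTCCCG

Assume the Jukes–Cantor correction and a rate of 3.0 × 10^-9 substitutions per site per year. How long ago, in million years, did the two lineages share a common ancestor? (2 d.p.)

The sequences differ at 9 of 21 sites (1, 3, 4, 7, 10, 11, 12, 16, 17), so p = 9/21 ≈ 0.428571.
d = −(3/4) ln(1 − 4p/3) = −0.75 ln(1 − 0.571428) = −0.75 ln(0.428572)
  = −0.75 × (-0.847297) = 0.635473 substitutions/site.
Under a molecular clock d = 2μt, so t = d/(2μ) = 0.635473 / (2 × 3.0 × 10^-9) = 105.91 million years.

105.91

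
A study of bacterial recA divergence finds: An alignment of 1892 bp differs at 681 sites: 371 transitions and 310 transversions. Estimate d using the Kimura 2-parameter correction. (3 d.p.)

P = 371/1892 ≈ 0.196089 and Q = 310/1892 ≈ 0.163848.
Under the Kimura two-parameter model, d = −½ ln(1 − 2P − Q) − ¼ ln(1 − 2Q).
1 − 2P − Q = 0.443974, giving −½ ln(0.443974) = 0.405995.
1 − 2Q = 0.672304, giving −¼ ln(0.672304) = 0.099261.
d = 0.405995 + 0.099261 = 0.505256.

0.505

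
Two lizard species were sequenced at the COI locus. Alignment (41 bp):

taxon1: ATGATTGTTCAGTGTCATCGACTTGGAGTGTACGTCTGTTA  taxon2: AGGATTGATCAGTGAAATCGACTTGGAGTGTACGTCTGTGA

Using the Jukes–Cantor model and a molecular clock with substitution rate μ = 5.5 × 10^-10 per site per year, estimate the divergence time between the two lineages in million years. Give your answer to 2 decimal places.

The sequences differ at 5 of 41 sites (2, 8, 15, 16, 40), so p = 5/41 ≈ 0.121951.
d = −(3/4) ln(1 − 4p/3) = −0.75 ln(1 − 0.162601) = −0.75 ln(0.837399)
  = −0.75 × (-0.177455) = 0.133091 substitutions/site.
Under a molecular clock d = 2μt, so t = d/(2μ) = 0.133091 / (2 × 5.5 × 10^-10) = 120.99 million years.

120.99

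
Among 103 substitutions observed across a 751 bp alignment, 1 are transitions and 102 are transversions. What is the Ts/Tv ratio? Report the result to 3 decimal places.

0.010

R = 1/102 = 0.009803… ≈ 0.010 (to 3 d.p.).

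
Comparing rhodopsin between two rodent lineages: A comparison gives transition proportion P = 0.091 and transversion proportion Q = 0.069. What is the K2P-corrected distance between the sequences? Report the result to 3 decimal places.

0.182

Under the Kimura two-parameter model, d = −½ ln(1 − 2P − Q) − ¼ ln(1 − 2Q).
1 − 2P − Q = 0.749, giving −½ ln(0.749) = 0.144508.
1 − 2Q = 0.862, giving −¼ ln(0.862) = 0.037125.
d = 0.144508 + 0.037125 = 0.181633.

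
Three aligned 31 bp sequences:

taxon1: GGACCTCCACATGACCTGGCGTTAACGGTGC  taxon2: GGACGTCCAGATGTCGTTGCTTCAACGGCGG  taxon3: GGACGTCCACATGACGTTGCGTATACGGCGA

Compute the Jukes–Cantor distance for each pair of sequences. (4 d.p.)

d(taxon1,taxon2) = 0.3672, d(taxon1,taxon3) = 0.2687, d(taxon2,taxon3) = 0.2239

taxon1–taxon2: 9/31 sites differ → p ≈ 0.290323, d = −0.75 ln(1 − 0.387097) = 0.367161 ≈ 0.3672.
taxon1–taxon3: 7/31 sites differ → p ≈ 0.225806, d = −0.75 ln(1 − 0.301075) = 0.268659 ≈ 0.2687.
taxon2–taxon3: 6/31 sites differ → p ≈ 0.193548, d = −0.75 ln(1 − 0.258064) = 0.223869 ≈ 0.2239.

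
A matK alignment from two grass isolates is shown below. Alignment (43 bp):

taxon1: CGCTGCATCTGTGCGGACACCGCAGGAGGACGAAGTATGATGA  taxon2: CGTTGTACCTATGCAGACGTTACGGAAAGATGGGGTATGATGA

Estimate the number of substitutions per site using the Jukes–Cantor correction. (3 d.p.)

The sequences differ at 15 of 43 sites, so p = 15/43 ≈ 0.348837.
d = −(3/4) ln(1 − 4p/3) = −0.75 ln(1 − 0.465116) = −0.75 ln(0.534884)
  = −0.75 × (-0.625705) = 0.469279 substitutions/site.

0.469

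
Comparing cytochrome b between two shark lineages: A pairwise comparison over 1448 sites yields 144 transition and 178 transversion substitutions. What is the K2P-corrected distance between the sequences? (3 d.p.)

P = 144/1448 ≈ 0.099448 and Q = 178/1448 ≈ 0.122928.
Under the Kimura two-parameter model, d = −½ ln(1 − 2P − Q) − ¼ ln(1 − 2Q).
1 − 2P − Q = 0.678176, giving −½ ln(0.678176) = 0.194174.
1 − 2Q = 0.754144, giving −¼ ln(0.754144) = 0.070543.
d = 0.194174 + 0.070543 = 0.264717.

0.265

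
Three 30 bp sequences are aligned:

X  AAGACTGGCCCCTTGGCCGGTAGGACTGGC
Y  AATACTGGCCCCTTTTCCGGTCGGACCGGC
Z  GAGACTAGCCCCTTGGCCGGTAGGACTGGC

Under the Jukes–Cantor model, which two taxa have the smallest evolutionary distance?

X–Y: 5/30 differ, p = 0.167, d = 0.188.
X–Z: 2/30 differ, p = 0.067, d = 0.070.
Y–Z: 7/30 differ, p = 0.233, d = 0.280.
The smallest distance is between X and Z.

X and Z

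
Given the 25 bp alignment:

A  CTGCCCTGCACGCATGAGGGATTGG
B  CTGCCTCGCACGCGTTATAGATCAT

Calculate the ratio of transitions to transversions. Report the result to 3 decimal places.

Transitions are A↔G and C↔T; transversions are all other mismatches.
Transitions: 6. Transversions: 3.
R = 6/3 = 2.000.

2.000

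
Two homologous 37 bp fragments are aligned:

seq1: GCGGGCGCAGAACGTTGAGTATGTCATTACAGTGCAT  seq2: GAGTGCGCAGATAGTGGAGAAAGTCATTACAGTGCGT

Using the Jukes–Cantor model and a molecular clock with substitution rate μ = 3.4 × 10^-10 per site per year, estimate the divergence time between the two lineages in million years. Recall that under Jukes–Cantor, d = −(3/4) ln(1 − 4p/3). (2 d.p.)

375.09

The sequences differ at 8 of 37 sites (2, 4, 12, 13, 16, 20, 22, 36), so p = 8/37 ≈ 0.216216.
d = −(3/4) ln(1 − 4p/3) = −0.75 ln(1 − 0.288288) = −0.75 ln(0.711712)
  = −0.75 × (-0.340082) = 0.255062 substitutions/site.
Under a molecular clock d = 2μt, so t = d/(2μ) = 0.255062 / (2 × 3.4 × 10^-10) = 375.09 million years.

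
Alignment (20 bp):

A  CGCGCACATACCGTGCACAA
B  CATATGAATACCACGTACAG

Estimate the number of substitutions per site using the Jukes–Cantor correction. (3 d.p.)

The sequences differ at 10 of 20 sites (2, 3, 4, 5, 6, 7, 13, 14, 16, 20), so p = 10/20 = 0.5.
d = −(3/4) ln(1 − 4p/3) = −0.75 ln(1 − 0.666667) = −0.75 ln(0.333333)
  = −0.75 × (-1.098613) = 0.823960 substitutions/site.

0.824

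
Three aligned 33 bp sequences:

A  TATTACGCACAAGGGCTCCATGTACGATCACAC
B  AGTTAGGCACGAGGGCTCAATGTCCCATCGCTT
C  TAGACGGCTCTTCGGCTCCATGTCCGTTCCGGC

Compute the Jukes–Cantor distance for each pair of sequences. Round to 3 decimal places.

d(A,B) = 0.388, d(A,C) = 0.559, d(B,C) = 0.780

A–B: 10/33 sites differ → p ≈ 0.30303, d = −0.75 ln(1 − 0.40404) = 0.388186 ≈ 0.388.
A–C: 13/33 sites differ → p ≈ 0.393939, d = −0.75 ln(1 − 0.525252) = 0.558728 ≈ 0.559.
B–C: 16/33 sites differ → p ≈ 0.484848, d = −0.75 ln(1 − 0.646464) = 0.779827 ≈ 0.780.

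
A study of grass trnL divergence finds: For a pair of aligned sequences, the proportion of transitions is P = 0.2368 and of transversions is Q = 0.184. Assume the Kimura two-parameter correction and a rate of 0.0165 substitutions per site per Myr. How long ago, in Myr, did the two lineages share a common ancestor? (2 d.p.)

Under the Kimura two-parameter model, d = −½ ln(1 − 2P − Q) − ¼ ln(1 − 2Q).
1 − 2P − Q = 0.3424, giving −½ ln(0.3424) = 0.535888.
1 − 2Q = 0.632, giving −¼ ln(0.632) = 0.114716.
d = 0.535888 + 0.114716 = 0.650604.
Under a molecular clock d = 2μt, so t = d/(2μ) = 0.650604 / (2 × 0.0165) = 19.72 Myr.

19.72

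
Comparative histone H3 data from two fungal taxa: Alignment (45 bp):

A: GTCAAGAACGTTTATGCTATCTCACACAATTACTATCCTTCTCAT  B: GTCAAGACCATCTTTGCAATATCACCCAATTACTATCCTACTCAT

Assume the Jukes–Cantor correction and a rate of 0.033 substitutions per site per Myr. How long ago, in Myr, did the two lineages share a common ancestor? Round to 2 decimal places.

The sequences differ at 8 of 45 sites (8, 10, 12, 14, 18, 21, 26, 40), so p = 8/45 ≈ 0.177778.
d = −(3/4) ln(1 − 4p/3) = −0.75 ln(1 − 0.237037) = −0.75 ln(0.762963)
  = −0.75 × (-0.270546) = 0.202910 substitutions/site.
Under a molecular clock d = 2μt, so t = d/(2μ) = 0.202910 / (2 × 0.033) = 3.07 Myr.

3.07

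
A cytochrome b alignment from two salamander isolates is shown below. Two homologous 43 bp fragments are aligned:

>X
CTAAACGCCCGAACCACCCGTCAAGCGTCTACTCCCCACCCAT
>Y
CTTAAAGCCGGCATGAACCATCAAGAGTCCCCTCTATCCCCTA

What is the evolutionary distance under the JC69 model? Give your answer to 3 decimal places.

The sequences differ at 17 of 43 sites, so p = 17/43 ≈ 0.395349.
d = −(3/4) ln(1 − 4p/3) = −0.75 ln(1 − 0.527132) = −0.75 ln(0.472868)
  = −0.75 × (-0.748939) = 0.561704 substitutions/site.

0.562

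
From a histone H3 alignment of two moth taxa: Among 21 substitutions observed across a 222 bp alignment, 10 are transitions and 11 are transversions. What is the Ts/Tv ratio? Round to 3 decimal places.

R = 10/11 = 0.909090… ≈ 0.909 (to 3 d.p.).

0.909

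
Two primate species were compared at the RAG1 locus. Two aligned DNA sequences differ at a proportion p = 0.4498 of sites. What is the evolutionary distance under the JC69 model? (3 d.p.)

0.687

d = −(3/4) ln(1 − 4p/3) = −0.75 ln(1 − 0.599733) = −0.75 ln(0.400267)
  = −0.75 × (-0.915623) = 0.686717 substitutions/site.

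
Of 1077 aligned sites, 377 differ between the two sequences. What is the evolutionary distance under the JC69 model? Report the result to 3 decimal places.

0.472

p = 377/1077 ≈ 0.350046.
d = −(3/4) ln(1 − 4p/3) = −0.75 ln(1 − 0.466728) = −0.75 ln(0.533272)
  = −0.75 × (-0.628724) = 0.471543 substitutions/site.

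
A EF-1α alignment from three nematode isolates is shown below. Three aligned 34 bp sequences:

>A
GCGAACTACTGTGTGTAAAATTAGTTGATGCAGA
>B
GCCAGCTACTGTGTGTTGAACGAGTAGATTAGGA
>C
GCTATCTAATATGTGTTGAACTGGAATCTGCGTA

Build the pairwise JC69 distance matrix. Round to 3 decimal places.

A–B: 10/34 sites differ → p ≈ 0.294118, d = −0.75 ln(1 − 0.392157) = 0.373379 ≈ 0.373.
A–C: 14/34 sites differ → p ≈ 0.411765, d = −0.75 ln(1 − 0.54902) = 0.597249 ≈ 0.597.
B–C: 12/34 sites differ → p ≈ 0.352941, d = −0.75 ln(1 − 0.470588) = 0.476991 ≈ 0.477.

d(A,B) = 0.373, d(A,C) = 0.597, d(B,C) = 0.477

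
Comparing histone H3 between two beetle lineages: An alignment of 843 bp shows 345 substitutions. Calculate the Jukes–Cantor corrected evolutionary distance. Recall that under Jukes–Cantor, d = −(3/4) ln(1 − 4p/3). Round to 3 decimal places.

0.592

p = 345/843 ≈ 0.409253.
d = −(3/4) ln(1 − 4p/3) = −0.75 ln(1 − 0.545671) = −0.75 ln(0.454329)
  = −0.75 × (-0.788934) = 0.591701 substitutions/site.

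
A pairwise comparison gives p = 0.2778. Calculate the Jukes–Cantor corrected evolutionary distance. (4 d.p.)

0.3470

d = −(3/4) ln(1 − 4p/3) = −0.75 ln(1 − 0.3704) = −0.75 ln(0.6296)
  = −0.75 × (-0.462671) = 0.347003 substitutions/site.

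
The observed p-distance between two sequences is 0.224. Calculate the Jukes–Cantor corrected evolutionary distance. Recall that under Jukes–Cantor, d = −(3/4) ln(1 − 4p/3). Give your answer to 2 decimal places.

0.27

d = −(3/4) ln(1 − 4p/3) = −0.75 ln(1 − 0.298667) = −0.75 ln(0.701333)
  = −0.75 × (-0.354772) = 0.266079 substitutions/site.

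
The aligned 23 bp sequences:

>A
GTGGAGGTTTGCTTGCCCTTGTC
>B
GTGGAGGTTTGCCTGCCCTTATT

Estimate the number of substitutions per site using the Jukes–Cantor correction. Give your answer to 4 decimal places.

The sequences differ at 3 of 23 sites (13, 21, 23), so p = 3/23 ≈ 0.130435.
d = −(3/4) ln(1 − 4p/3) = −0.75 ln(1 − 0.173913) = −0.75 ln(0.826087)
  = −0.75 × (-0.191055) = 0.143291 substitutions/site.

0.1433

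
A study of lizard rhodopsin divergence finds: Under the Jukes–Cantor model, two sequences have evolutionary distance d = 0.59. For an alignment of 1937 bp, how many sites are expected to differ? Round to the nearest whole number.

791

Invert JC69: p = (3/4)(1 − e^(−4d/3)) = 0.75 × (1 − e^(-0.786667)) = 0.75 × (1 − 0.455360) = 0.408480.
Expected differing sites = pL ≈ 0.408480 × 1937 = 791.22576 ≈ 791.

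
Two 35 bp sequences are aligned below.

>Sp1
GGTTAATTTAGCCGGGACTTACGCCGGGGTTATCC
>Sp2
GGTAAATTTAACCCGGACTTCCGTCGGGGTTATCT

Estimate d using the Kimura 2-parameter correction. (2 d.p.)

0.20

Of 35 sites, 3 differences are transitions and 3 are transversions, so P = 3/35 ≈ 0.085714 and Q = 3/35 ≈ 0.085714.
Under the Kimura two-parameter model, d = −½ ln(1 − 2P − Q) − ¼ ln(1 − 2Q).
1 − 2P − Q = 0.742858, giving −½ ln(0.742858) = 0.148625.
1 − 2Q = 0.828572, giving −¼ ln(0.828572) = 0.047013.
d = 0.148625 + 0.047013 = 0.195638.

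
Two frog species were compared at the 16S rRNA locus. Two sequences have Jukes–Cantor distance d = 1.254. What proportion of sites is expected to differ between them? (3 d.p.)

p = (3/4)(1 − e^(−4d/3)) = 0.75 × (1 − e^(-1.672)) = 0.75 × (1 − 0.187871) = 0.609097.

0.609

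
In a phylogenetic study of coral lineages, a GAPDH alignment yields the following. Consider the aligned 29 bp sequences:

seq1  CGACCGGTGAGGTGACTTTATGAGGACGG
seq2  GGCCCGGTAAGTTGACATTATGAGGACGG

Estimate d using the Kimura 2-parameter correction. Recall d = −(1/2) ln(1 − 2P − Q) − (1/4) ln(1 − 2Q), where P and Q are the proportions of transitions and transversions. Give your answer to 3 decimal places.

0.197

Of 29 sites, 1 differences are transitions and 4 are transversions, so P = 1/29 ≈ 0.034483 and Q = 4/29 ≈ 0.137931.
Under the Kimura two-parameter model, d = −½ ln(1 − 2P − Q) − ¼ ln(1 − 2Q).
1 − 2P − Q = 0.793103, giving −½ ln(0.793103) = 0.115901.
1 − 2Q = 0.724138, giving −¼ ln(0.724138) = 0.080693.
d = 0.115901 + 0.080693 = 0.196594.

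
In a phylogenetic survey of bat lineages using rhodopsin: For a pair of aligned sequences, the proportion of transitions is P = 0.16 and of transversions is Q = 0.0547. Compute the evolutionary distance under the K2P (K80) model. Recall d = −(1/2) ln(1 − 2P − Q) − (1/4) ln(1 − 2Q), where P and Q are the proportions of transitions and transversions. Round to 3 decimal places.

0.264

Under the Kimura two-parameter model, d = −½ ln(1 − 2P − Q) − ¼ ln(1 − 2Q).
1 − 2P − Q = 0.6253, giving −½ ln(0.6253) = 0.234762.
1 − 2Q = 0.8906, giving −¼ ln(0.8906) = 0.028965.
d = 0.234762 + 0.028965 = 0.263727.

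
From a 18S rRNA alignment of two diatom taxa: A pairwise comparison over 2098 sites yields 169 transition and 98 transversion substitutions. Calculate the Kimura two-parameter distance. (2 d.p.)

0.14

P = 169/2098 ≈ 0.080553 and Q = 98/2098 ≈ 0.046711.
Under the Kimura two-parameter model, d = −½ ln(1 − 2P − Q) − ¼ ln(1 − 2Q).
1 − 2P − Q = 0.792183, giving −½ ln(0.792183) = 0.116481.
1 − 2Q = 0.906578, giving −¼ ln(0.906578) = 0.024520.
d = 0.116481 + 0.024520 = 0.141001.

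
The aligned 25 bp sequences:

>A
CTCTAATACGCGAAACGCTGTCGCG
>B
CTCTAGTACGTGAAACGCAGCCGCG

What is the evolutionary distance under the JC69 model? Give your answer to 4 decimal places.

0.1800

The sequences differ at 4 of 25 sites (6, 11, 19, 21), so p = 4/25 = 0.16.
d = −(3/4) ln(1 − 4p/3) = −0.75 ln(1 − 0.213333) = −0.75 ln(0.786667)
  = −0.75 × (-0.239950) = 0.179963 substitutions/site.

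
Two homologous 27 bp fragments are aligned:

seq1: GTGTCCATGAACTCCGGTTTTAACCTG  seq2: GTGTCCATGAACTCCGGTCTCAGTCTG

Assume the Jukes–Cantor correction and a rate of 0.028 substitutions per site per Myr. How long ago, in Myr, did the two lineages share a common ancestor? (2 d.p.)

2.95

The sequences differ at 4 of 27 sites (19, 21, 23, 24), so p = 4/27 ≈ 0.148148.
d = −(3/4) ln(1 − 4p/3) = −0.75 ln(1 − 0.197531) = −0.75 ln(0.802469)
  = −0.75 × (-0.220062) = 0.165047 substitutions/site.
Under a molecular clock d = 2μt, so t = d/(2μ) = 0.165047 / (2 × 0.028) = 2.95 Myr.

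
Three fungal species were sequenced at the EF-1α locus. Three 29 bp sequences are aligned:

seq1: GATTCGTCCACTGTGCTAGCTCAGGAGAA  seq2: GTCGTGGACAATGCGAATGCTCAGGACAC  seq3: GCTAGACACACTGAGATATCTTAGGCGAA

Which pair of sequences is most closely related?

seq1 and seq3

seq1–seq2: 13/29 differ, p = 0.448, d = 0.683.
seq1–seq3: 11/29 differ, p = 0.379, d = 0.529.
seq2–seq3: 15/29 differ, p = 0.517, d = 0.878.
The smallest distance is between seq1 and seq3.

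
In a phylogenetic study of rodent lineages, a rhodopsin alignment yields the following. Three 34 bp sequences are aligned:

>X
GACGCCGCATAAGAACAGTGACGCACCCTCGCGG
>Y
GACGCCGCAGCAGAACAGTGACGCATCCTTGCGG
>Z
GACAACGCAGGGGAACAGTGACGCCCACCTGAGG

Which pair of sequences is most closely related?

X and Y

X–Y: 4/34 differ, p = 0.118, d = 0.128.
X–Z: 10/34 differ, p = 0.294, d = 0.373.
Y–Z: 9/34 differ, p = 0.265, d = 0.326.
The smallest distance is between X and Y.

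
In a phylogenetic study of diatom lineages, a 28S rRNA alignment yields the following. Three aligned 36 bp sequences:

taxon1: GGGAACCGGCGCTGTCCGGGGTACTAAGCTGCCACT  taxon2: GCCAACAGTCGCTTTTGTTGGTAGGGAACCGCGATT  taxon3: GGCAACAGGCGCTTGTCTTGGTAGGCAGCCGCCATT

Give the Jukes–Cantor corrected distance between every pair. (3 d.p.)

taxon1–taxon2: 16/36 sites differ → p ≈ 0.444444, d = −0.75 ln(1 − 0.592592) = 0.673455 ≈ 0.673.
taxon1–taxon3: 12/36 sites differ → p ≈ 0.333333, d = −0.75 ln(1 − 0.444444) = 0.440839 ≈ 0.441.
taxon2–taxon3: 7/36 sites differ → p ≈ 0.194444, d = −0.75 ln(1 − 0.259259) = 0.225078 ≈ 0.225.

d(taxon1,taxon2) = 0.673, d(taxon1,taxon3) = 0.441, d(taxon2,taxon3) = 0.225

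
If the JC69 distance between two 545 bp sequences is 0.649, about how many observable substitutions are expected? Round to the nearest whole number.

237

Invert JC69: p = (3/4)(1 − e^(−4d/3)) = 0.75 × (1 − e^(-0.865333)) = 0.75 × (1 − 0.420911) = 0.434317.
Expected differing sites = pL ≈ 0.434317 × 545 = 236.702765 ≈ 237.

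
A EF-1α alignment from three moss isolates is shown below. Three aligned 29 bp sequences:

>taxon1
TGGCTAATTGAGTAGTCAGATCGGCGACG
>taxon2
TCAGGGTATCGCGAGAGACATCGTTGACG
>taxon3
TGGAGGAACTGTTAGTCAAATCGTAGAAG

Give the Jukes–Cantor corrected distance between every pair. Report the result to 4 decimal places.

d(taxon1,taxon2) = 0.9978, d(taxon1,taxon3) = 0.6018, d(taxon2,taxon3) = 0.6829

taxon1–taxon2: 16/29 sites differ → p ≈ 0.551724, d = −0.75 ln(1 − 0.735632) = 0.997810 ≈ 0.9978.
taxon1–taxon3: 12/29 sites differ → p ≈ 0.413793, d = −0.75 ln(1 − 0.551724) = 0.601760 ≈ 0.6018.
taxon2–taxon3: 13/29 sites differ → p ≈ 0.448276, d = −0.75 ln(1 − 0.597701) = 0.682920 ≈ 0.6829.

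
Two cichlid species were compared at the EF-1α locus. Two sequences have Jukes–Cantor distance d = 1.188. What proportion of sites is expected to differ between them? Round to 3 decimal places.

p = (3/4)(1 − e^(−4d/3)) = 0.75 × (1 − e^(-1.584)) = 0.75 × (1 − 0.205153) = 0.596135.

0.596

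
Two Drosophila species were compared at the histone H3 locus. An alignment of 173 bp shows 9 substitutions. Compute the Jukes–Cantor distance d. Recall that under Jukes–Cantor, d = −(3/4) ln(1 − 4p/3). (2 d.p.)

0.05

p = 9/173 ≈ 0.052023.
d = −(3/4) ln(1 − 4p/3) = −0.75 ln(1 − 0.069364) = −0.75 ln(0.930636)
  = −0.75 × (-0.071887) = 0.053915 substitutions/site.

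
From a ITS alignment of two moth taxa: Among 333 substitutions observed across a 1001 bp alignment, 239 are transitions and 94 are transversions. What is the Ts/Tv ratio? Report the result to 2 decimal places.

2.54

R = 239/94 = 2.542553… ≈ 2.54 (to 2 d.p.).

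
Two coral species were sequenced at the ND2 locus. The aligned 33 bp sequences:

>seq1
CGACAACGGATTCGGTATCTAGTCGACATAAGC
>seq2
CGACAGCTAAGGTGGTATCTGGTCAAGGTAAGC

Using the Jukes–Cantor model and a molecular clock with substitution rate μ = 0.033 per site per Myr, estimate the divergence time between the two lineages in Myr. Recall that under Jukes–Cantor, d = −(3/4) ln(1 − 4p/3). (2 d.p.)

5.88

The sequences differ at 10 of 33 sites (6, 8, 9, 11, 12, 13, 21, 25, 27, 28), so p = 10/33 ≈ 0.30303.
d = −(3/4) ln(1 − 4p/3) = −0.75 ln(1 − 0.40404) = −0.75 ln(0.59596)
  = −0.75 × (-0.517582) = 0.388187 substitutions/site.
Under a molecular clock d = 2μt, so t = d/(2μ) = 0.388187 / (2 × 0.033) = 5.88 Myr.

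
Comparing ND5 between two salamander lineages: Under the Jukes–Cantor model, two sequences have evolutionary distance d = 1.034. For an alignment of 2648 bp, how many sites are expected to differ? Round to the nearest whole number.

1486

Invert JC69: p = (3/4)(1 − e^(−4d/3)) = 0.75 × (1 − e^(-1.378667)) = 0.75 × (1 − 0.251914) = 0.561065.
Expected differing sites = pL ≈ 0.561065 × 2648 = 1485.70012 ≈ 1486.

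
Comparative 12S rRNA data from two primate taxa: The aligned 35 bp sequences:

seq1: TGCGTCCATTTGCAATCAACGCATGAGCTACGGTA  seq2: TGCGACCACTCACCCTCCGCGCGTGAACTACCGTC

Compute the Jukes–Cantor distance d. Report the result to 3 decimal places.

The sequences differ at 12 of 35 sites, so p = 12/35 ≈ 0.342857.
d = −(3/4) ln(1 − 4p/3) = −0.75 ln(1 − 0.457143) = −0.75 ln(0.542857)
  = −0.75 × (-0.610909) = 0.458182 substitutions/site.

0.458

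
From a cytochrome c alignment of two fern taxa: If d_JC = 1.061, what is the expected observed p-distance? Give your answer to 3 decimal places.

p = (3/4)(1 − e^(−4d/3)) = 0.75 × (1 − e^(-1.414667)) = 0.75 × (1 − 0.243007) = 0.567745.

0.568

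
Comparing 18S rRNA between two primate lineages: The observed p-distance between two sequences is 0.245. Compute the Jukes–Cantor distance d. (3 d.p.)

d = −(3/4) ln(1 − 4p/3) = −0.75 ln(1 − 0.326667) = −0.75 ln(0.673333)
  = −0.75 × (-0.395515) = 0.296636 substitutions/site.

0.297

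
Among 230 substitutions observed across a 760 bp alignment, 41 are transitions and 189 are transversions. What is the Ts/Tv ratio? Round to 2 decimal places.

0.22

R = 41/189 = 0.216931… ≈ 0.22 (to 2 d.p.).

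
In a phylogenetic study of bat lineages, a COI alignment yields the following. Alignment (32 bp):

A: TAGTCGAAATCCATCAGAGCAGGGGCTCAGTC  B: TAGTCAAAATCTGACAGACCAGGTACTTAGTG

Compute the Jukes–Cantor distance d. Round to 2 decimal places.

The sequences differ at 9 of 32 sites (6, 12, 13, 14, 19, 24, 25, 28, 32), so p = 9/32 = 0.28125.
d = −(3/4) ln(1 − 4p/3) = −0.75 ln(1 − 0.375) = −0.75 ln(0.625)
  = −0.75 × (-0.470004) = 0.352503 substitutions/site.

0.35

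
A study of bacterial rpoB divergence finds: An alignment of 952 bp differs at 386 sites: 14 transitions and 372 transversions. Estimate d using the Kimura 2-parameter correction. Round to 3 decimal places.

P = 14/952 ≈ 0.014706 and Q = 372/952 ≈ 0.390756.
Under the Kimura two-parameter model, d = −½ ln(1 − 2P − Q) − ¼ ln(1 − 2Q).
1 − 2P − Q = 0.579832, giving −½ ln(0.579832) = 0.272508.
1 − 2Q = 0.218488, giving −¼ ln(0.218488) = 0.380256.
d = 0.272508 + 0.380256 = 0.652764.

0.653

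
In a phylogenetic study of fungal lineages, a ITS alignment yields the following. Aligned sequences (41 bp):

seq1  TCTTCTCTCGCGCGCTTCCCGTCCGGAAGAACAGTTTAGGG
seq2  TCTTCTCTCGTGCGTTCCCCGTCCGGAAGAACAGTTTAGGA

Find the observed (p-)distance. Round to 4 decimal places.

The sequences differ at 4 of 41 positions (sites 11, 15, 17, 41).
p = 4/41 = 0.097560… ≈ 0.0976 (to 4 d.p.).

0.0976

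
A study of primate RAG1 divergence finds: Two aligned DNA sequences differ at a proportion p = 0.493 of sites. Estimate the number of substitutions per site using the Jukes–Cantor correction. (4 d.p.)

d = −(3/4) ln(1 − 4p/3) = −0.75 ln(1 − 0.657333) = −0.75 ln(0.342667)
  = −0.75 × (-1.070996) = 0.803247 substitutions/site.

0.8032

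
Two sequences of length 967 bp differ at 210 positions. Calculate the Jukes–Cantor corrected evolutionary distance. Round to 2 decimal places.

p = 210/967 ≈ 0.217166.
d = −(3/4) ln(1 − 4p/3) = −0.75 ln(1 − 0.289555) = −0.75 ln(0.710445)
  = −0.75 × (-0.341864) = 0.256398 substitutions/site.

0.26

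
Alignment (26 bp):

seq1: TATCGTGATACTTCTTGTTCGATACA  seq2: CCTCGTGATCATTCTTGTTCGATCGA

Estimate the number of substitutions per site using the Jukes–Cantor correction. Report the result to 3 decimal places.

The sequences differ at 6 of 26 sites (1, 2, 10, 11, 24, 25), so p = 6/26 ≈ 0.230769.
d = −(3/4) ln(1 − 4p/3) = −0.75 ln(1 − 0.307692) = −0.75 ln(0.692308)
  = −0.75 × (-0.367724) = 0.275793 substitutions/site.

0.276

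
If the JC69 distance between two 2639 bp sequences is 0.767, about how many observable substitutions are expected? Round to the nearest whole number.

1267

Invert JC69: p = (3/4)(1 − e^(−4d/3)) = 0.75 × (1 − e^(-1.022667)) = 0.75 × (1 − 0.359635) = 0.480274.
Expected differing sites = pL ≈ 0.480274 × 2639 = 1267.443086 ≈ 1267.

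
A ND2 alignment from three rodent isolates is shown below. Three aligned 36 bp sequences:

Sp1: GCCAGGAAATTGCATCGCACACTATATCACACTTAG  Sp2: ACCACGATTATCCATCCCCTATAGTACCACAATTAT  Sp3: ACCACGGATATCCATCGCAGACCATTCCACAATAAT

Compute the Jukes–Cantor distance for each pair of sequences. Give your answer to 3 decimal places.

d(Sp1,Sp2) = 0.608, d(Sp1,Sp3) = 0.493, d(Sp2,Sp3) = 0.347

Sp1–Sp2: 15/36 sites differ → p ≈ 0.416667, d = −0.75 ln(1 − 0.555556) = 0.608198 ≈ 0.608.
Sp1–Sp3: 13/36 sites differ → p ≈ 0.361111, d = −0.75 ln(1 − 0.481481) = 0.492584 ≈ 0.493.
Sp2–Sp3: 10/36 sites differ → p ≈ 0.277778, d = −0.75 ln(1 − 0.370371) = 0.346968 ≈ 0.347.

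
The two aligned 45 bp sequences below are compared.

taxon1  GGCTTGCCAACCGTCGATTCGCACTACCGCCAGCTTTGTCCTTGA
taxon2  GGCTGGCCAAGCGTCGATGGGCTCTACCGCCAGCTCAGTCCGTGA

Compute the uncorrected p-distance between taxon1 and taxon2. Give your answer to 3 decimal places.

0.178

The sequences differ at 8 of 45 positions (sites 5, 11, 19, 20, 23, 36, 37, 42).
p = 8/45 = 0.177777… ≈ 0.178 (to 3 d.p.).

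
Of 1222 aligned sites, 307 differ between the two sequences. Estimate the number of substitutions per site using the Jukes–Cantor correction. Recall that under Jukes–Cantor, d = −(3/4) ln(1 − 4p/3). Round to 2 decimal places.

0.31

p = 307/1222 ≈ 0.251227.
d = −(3/4) ln(1 − 4p/3) = −0.75 ln(1 − 0.334969) = −0.75 ln(0.665031)
  = −0.75 × (-0.407922) = 0.305942 substitutions/site.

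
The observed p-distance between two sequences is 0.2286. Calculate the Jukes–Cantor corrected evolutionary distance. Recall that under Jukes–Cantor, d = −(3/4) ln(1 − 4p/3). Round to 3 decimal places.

0.273

d = −(3/4) ln(1 − 4p/3) = −0.75 ln(1 − 0.3048) = −0.75 ln(0.6952)
  = −0.75 × (-0.363556) = 0.272667 substitutions/site.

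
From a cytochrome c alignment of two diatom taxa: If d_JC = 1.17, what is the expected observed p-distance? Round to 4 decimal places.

0.5924

p = (3/4)(1 − e^(−4d/3)) = 0.75 × (1 − e^(-1.56)) = 0.75 × (1 − 0.210136) = 0.592398.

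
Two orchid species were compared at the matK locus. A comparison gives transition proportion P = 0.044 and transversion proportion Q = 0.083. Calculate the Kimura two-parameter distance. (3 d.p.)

0.139

Under the Kimura two-parameter model, d = −½ ln(1 − 2P − Q) − ¼ ln(1 − 2Q).
1 − 2P − Q = 0.829, giving −½ ln(0.829) = 0.093768.
1 − 2Q = 0.834, giving −¼ ln(0.834) = 0.045380.
d = 0.093768 + 0.045380 = 0.139148.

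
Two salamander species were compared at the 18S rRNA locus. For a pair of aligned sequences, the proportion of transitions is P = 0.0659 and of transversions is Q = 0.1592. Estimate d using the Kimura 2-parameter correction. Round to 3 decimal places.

Under the Kimura two-parameter model, d = −½ ln(1 − 2P − Q) − ¼ ln(1 − 2Q).
1 − 2P − Q = 0.709, giving −½ ln(0.709) = 0.171950.
1 − 2Q = 0.6816, giving −¼ ln(0.6816) = 0.095828.
d = 0.171950 + 0.095828 = 0.267778.

0.268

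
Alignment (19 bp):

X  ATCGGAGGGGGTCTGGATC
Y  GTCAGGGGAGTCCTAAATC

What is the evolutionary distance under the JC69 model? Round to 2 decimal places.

0.62

The sequences differ at 8 of 19 sites (1, 4, 6, 9, 11, 12, 15, 16), so p = 8/19 ≈ 0.421053.
d = −(3/4) ln(1 − 4p/3) = −0.75 ln(1 − 0.561404) = −0.75 ln(0.438596)
  = −0.75 × (-0.824177) = 0.618133 substitutions/site.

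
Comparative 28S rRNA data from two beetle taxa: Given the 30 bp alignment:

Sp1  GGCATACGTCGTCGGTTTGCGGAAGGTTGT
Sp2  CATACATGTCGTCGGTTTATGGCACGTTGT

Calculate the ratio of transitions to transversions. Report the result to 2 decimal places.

Transitions are A↔G and C↔T; transversions are all other mismatches.
Transitions: 6. Transversions: 3.
R = 6/3 = 2.00.

2.00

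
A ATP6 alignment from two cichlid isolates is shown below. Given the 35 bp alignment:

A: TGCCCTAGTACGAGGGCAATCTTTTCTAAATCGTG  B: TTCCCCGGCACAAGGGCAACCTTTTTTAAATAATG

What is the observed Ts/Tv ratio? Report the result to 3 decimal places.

3.500

Transitions are A↔G and C↔T; transversions are all other mismatches.
Transitions: 7. Transversions: 2.
R = 7/2 = 3.500.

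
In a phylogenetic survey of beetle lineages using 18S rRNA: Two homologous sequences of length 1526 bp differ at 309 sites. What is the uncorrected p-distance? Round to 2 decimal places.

0.20

p = 309/1526 = 0.202490… ≈ 0.20 (to 2 d.p.).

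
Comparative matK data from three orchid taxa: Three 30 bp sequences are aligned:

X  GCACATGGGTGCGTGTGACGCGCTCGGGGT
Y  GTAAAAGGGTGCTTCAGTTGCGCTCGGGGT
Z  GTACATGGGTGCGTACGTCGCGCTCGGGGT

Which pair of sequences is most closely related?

X and Z

X–Y: 8/30 differ, p = 0.267, d = 0.330.
X–Z: 4/30 differ, p = 0.133, d = 0.147.
Y–Z: 6/30 differ, p = 0.200, d = 0.233.
The smallest distance is between X and Z.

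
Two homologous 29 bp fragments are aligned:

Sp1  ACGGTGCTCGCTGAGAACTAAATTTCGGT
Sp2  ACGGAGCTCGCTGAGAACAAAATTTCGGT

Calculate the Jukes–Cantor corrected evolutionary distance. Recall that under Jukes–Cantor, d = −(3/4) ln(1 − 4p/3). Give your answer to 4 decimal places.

The sequences differ at 2 of 29 sites (5, 19), so p = 2/29 ≈ 0.068966.
d = −(3/4) ln(1 − 4p/3) = −0.75 ln(1 − 0.091955) = −0.75 ln(0.908045)
  = −0.75 × (-0.096461) = 0.072346 substitutions/site.

0.0723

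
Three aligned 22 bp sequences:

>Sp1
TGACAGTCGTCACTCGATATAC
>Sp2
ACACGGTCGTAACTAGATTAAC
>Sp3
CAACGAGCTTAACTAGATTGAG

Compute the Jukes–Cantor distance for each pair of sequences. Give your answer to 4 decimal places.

Sp1–Sp2: 7/22 sites differ → p ≈ 0.318182, d = −0.75 ln(1 − 0.424243) = 0.414052 ≈ 0.4141.
Sp1–Sp3: 11/22 sites differ → p = 0.5, d = −0.75 ln(1 − 0.666667) = 0.823960 ≈ 0.8240.
Sp2–Sp3: 7/22 sites differ → p ≈ 0.318182, d = −0.75 ln(1 − 0.424243) = 0.414052 ≈ 0.4141.

d(Sp1,Sp2) = 0.4141, d(Sp1,Sp3) = 0.8240, d(Sp2,Sp3) = 0.4141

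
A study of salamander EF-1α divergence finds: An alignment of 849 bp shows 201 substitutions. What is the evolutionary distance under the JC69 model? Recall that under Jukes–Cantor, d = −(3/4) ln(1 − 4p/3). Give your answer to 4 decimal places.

p = 201/849 ≈ 0.236749.
d = −(3/4) ln(1 − 4p/3) = −0.75 ln(1 − 0.315665) = −0.75 ln(0.684335)
  = −0.75 × (-0.379308) = 0.284481 substitutions/site.

0.2845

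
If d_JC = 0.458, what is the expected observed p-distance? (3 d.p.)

p = (3/4)(1 − e^(−4d/3)) = 0.75 × (1 − e^(-0.610667)) = 0.75 × (1 − 0.542989) = 0.342758.

0.343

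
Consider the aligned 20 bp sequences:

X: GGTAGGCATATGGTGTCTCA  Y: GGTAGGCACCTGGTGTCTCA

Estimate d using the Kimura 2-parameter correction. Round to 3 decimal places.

0.108

Of 20 sites, 1 differences are transitions and 1 are transversions, so P = 1/20 = 0.05 and Q = 1/20 = 0.05.
Under the Kimura two-parameter model, d = −½ ln(1 − 2P − Q) − ¼ ln(1 − 2Q).
1 − 2P − Q = 0.85, giving −½ ln(0.85) = 0.081259.
1 − 2Q = 0.9, giving −¼ ln(0.9) = 0.026340.
d = 0.081259 + 0.026340 = 0.107599.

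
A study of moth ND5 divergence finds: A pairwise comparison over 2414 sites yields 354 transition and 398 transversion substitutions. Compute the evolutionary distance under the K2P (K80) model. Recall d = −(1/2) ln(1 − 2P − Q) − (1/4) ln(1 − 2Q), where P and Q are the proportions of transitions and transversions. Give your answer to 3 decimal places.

0.406

P = 354/2414 ≈ 0.146645 and Q = 398/2414 ≈ 0.164872.
Under the Kimura two-parameter model, d = −½ ln(1 − 2P − Q) − ¼ ln(1 − 2Q).
1 − 2P − Q = 0.541838, giving −½ ln(0.541838) = 0.306394.
1 − 2Q = 0.670256, giving −¼ ln(0.670256) = 0.100024.
d = 0.306394 + 0.100024 = 0.406418.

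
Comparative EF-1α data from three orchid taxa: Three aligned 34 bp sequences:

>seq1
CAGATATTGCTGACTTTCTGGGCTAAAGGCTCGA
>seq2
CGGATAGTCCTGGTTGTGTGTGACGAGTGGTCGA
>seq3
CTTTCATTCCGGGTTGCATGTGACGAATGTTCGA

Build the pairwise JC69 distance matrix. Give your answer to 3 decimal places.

d(seq1,seq2) = 0.597, d(seq1,seq3) = 0.824, d(seq2,seq3) = 0.373

seq1–seq2: 14/34 sites differ → p ≈ 0.411765, d = −0.75 ln(1 − 0.54902) = 0.597249 ≈ 0.597.
seq1–seq3: 17/34 sites differ → p = 0.5, d = −0.75 ln(1 − 0.666667) = 0.823960 ≈ 0.824.
seq2–seq3: 10/34 sites differ → p ≈ 0.294118, d = −0.75 ln(1 − 0.392157) = 0.373379 ≈ 0.373.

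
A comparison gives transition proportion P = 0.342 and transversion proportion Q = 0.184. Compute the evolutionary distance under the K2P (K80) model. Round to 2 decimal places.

Under the Kimura two-parameter model, d = −½ ln(1 − 2P − Q) − ¼ ln(1 − 2Q).
1 − 2P − Q = 0.132, giving −½ ln(0.132) = 1.012477.
1 − 2Q = 0.632, giving −¼ ln(0.632) = 0.114716.
d = 1.012477 + 0.114716 = 1.127193.

1.13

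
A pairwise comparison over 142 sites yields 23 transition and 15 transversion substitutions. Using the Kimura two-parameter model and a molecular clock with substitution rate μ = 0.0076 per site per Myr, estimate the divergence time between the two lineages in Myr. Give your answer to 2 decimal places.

22.37

P = 23/142 ≈ 0.161972 and Q = 15/142 ≈ 0.105634.
Under the Kimura two-parameter model, d = −½ ln(1 − 2P − Q) − ¼ ln(1 − 2Q).
1 − 2P − Q = 0.570422, giving −½ ln(0.570422) = 0.280689.
1 − 2Q = 0.788732, giving −¼ ln(0.788732) = 0.059332.
d = 0.280689 + 0.059332 = 0.340021.
Under a molecular clock d = 2μt, so t = d/(2μ) = 0.340021 / (2 × 0.0076) = 22.37 Myr.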